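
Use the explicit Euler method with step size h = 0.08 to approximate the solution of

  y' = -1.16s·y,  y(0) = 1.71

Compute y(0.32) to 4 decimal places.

1.6349

Euler: y_{n+1} = y_n + h·f(s_n, y_n).
s=0.000000, y=1.710000: f=0.000000 → y ← 1.710000 + 0.08·0.000000 = 1.710000
s=0.080000, y=1.710000: f=-0.158688 → y ← 1.710000 + 0.08·(-0.158688) = 1.697305
s=0.160000, y=1.697305: f=-0.315020 → y ← 1.697305 + 0.08·(-0.315020) = 1.672103
s=0.240000, y=1.672103: f=-0.465514 → y ← 1.672103 + 0.08·(-0.465514) = 1.634862
y(0.32) ≈ 1.6349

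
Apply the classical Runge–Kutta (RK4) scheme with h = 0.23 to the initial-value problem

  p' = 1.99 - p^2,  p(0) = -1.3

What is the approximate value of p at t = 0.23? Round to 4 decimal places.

RK4: k1 = f(t_n, p_n); k2 = f(t_n + h/2, p_n + (h/2)·k1); k3 = f(t_n + h/2, p_n + (h/2)·k2); k4 = f(t_n + h, p_n + h·k3); p_{n+1} = p_n + (h/6)·(k1 + 2k2 + 2k3 + k4).
t=0.000000, p=-1.300000:
  k1 = f(0.000000, -1.300000) = 0.300000
  k2 = f(0.115000, -1.265500) = 0.388510
  k3 = f(0.115000, -1.255321) = 0.414168
  k4 = f(0.230000, -1.204741) = 0.538598
  p ← -1.300000 + (0.23/6)·(k1 + 2k2 + 2k3 + k4) = -1.206315
p(0.23) ≈ -1.2063

-1.2063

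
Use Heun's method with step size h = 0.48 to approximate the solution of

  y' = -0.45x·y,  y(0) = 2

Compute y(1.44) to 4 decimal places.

Heun: k1 = f(x_n, y_n); k2 = f(x_n + h, y_n + h·k1); y_{n+1} = y_n + (h/2)·(k1 + k2).
x=0.000000, y=2.000000:
  k1 = f(0.000000, 2.000000) = 0.000000
  k2 = f(0.480000, 2.000000) = -0.432000
  y ← 2.000000 + (0.48/2)·(0.000000 + (-0.432000)) = 1.896320
x=0.480000, y=1.896320:
  k1 = f(0.480000, 1.896320) = -0.409605
  k2 = f(0.960000, 1.699710) = -0.734275
  y ← 1.896320 + (0.48/2)·(-0.409605 + (-0.734275)) = 1.621789
x=0.960000, y=1.621789:
  k1 = f(0.960000, 1.621789) = -0.700613
  k2 = f(1.440000, 1.285495) = -0.833001
  y ← 1.621789 + (0.48/2)·(-0.700613 + (-0.833001)) = 1.253722
y(1.44) ≈ 1.2537

1.2537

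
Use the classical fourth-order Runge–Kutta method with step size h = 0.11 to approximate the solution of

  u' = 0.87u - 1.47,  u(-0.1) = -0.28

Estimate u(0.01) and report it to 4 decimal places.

-0.4778

RK4: k1 = f(t_n, u_n); k2 = f(t_n + h/2, u_n + (h/2)·k1); k3 = f(t_n + h/2, u_n + (h/2)·k2); k4 = f(t_n + h, u_n + h·k3); u_{n+1} = u_n + (h/6)·(k1 + 2k2 + 2k3 + k4).
t=-0.100000, u=-0.280000:
  k1 = f(-0.100000, -0.280000) = -1.713600
  k2 = f(-0.045000, -0.374248) = -1.795596
  k3 = f(-0.045000, -0.378758) = -1.799519
  k4 = f(0.010000, -0.477947) = -1.885814
  u ← -0.280000 + (0.11/6)·(k1 + 2k2 + 2k3 + k4) = -0.477810
u(0.01) ≈ -0.4778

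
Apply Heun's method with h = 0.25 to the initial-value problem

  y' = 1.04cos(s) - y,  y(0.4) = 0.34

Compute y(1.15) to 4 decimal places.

0.5176

Heun: k1 = f(s_n, y_n); k2 = f(s_n + h, y_n + h·k1); y_{n+1} = y_n + (h/2)·(k1 + k2).
s=0.400000, y=0.340000:
  k1 = f(0.400000, 0.340000) = 0.617903
  k2 = f(0.650000, 0.494476) = 0.333451
  y ← 0.340000 + (0.25/2)·(0.617903 + 0.333451) = 0.458919
s=0.650000, y=0.458919:
  k1 = f(0.650000, 0.458919) = 0.369008
  k2 = f(0.900000, 0.551171) = 0.095303
  y ← 0.458919 + (0.25/2)·(0.369008 + 0.095303) = 0.516958
s=0.900000, y=0.516958:
  k1 = f(0.900000, 0.516958) = 0.129516
  k2 = f(1.150000, 0.549337) = -0.124510
  y ← 0.516958 + (0.25/2)·(0.129516 + (-0.124510)) = 0.517584
y(1.15) ≈ 0.5176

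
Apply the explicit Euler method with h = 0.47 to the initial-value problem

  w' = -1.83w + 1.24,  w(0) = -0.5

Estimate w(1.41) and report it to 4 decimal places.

0.6744

Euler: w_{n+1} = w_n + h·f(x_n, w_n).
x=0.000000, w=-0.500000: f=2.155000 → w ← -0.500000 + 0.47·2.155000 = 0.512850
x=0.470000, w=0.512850: f=0.301484 → w ← 0.512850 + 0.47·0.301484 = 0.654548
x=0.940000, w=0.654548: f=0.042178 → w ← 0.654548 + 0.47·0.042178 = 0.674371
w(1.41) ≈ 0.6744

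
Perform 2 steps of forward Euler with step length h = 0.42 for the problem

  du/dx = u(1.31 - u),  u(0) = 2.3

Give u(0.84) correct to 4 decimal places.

Euler: u_{n+1} = u_n + h·f(x_n, u_n).
x=0.000000, u=2.300000: f=-2.277000 → u ← 2.300000 + 0.42·(-2.277000) = 1.343660
x=0.420000, u=1.343660: f=-0.045228 → u ← 1.343660 + 0.42·(-0.045228) = 1.324664
u(0.84) ≈ 1.3247

1.3247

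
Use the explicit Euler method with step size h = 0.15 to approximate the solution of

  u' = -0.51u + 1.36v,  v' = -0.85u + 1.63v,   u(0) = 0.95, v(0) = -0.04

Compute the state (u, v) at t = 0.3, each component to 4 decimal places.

0.7678, -0.3235

Euler on (u,v): u_{n+1} = u_n + h·u', v_{n+1} = v_n + h·v'.
0.000000: (0.950000, -0.040000); f=(-0.538900, -0.872700) → (0.869165, -0.170905)
0.150000: (0.869165, -0.170905); f=(-0.675705, -1.017365) → (0.767809, -0.323510)
(u(0.3), v(0.3)) ≈ (0.7678, -0.3235)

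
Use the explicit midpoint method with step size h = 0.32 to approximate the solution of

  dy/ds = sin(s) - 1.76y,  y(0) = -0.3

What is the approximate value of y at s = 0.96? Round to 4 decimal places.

Midpoint: k1 = f(s_n, y_n); k2 = f(s_n + h/2, y_n + (h/2)·k1); y_{n+1} = y_n + h·k2.
s=0.000000, y=-0.300000:
  k1 = f(0.000000, -0.300000) = 0.528000
  k2 = f(0.160000, -0.215520) = 0.538633
  y ← -0.300000 + 0.32·0.538633 = -0.127637
s=0.320000, y=-0.127637:
  k1 = f(0.320000, -0.127637) = 0.539208
  k2 = f(0.480000, -0.041364) = 0.534580
  y ← -0.127637 + 0.32·0.534580 = 0.043428
s=0.640000, y=0.043428:
  k1 = f(0.640000, 0.043428) = 0.520762
  k2 = f(0.800000, 0.126750) = 0.494276
  y ← 0.043428 + 0.32·0.494276 = 0.201597
y(0.96) ≈ 0.2016

0.2016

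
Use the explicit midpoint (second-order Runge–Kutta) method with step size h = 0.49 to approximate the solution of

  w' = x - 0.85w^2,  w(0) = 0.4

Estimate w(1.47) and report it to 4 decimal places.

Midpoint: k1 = f(x_n, w_n); k2 = f(x_n + h/2, w_n + (h/2)·k1); w_{n+1} = w_n + h·k2.
x=0.000000, w=0.400000:
  k1 = f(0.000000, 0.400000) = -0.136000
  k2 = f(0.245000, 0.366680) = 0.130714
  w ← 0.400000 + 0.49·0.130714 = 0.464050
x=0.490000, w=0.464050:
  k1 = f(0.490000, 0.464050) = 0.306959
  k2 = f(0.735000, 0.539255) = 0.487824
  w ← 0.464050 + 0.49·0.487824 = 0.703083
x=0.980000, w=0.703083:
  k1 = f(0.980000, 0.703083) = 0.559823
  k2 = f(1.225000, 0.840240) = 0.624897
  w ← 0.703083 + 0.49·0.624897 = 1.009283
w(1.47) ≈ 1.0093

1.0093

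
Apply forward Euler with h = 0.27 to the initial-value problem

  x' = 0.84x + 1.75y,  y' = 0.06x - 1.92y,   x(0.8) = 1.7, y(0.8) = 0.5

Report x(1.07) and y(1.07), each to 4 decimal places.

2.3218, 0.2683

Euler on (x,y): x_{n+1} = x_n + h·x', y_{n+1} = y_n + h·y'.
0.800000: (1.700000, 0.500000); f=(2.303000, -0.858000) → (2.321810, 0.268340)
(x(1.07), y(1.07)) ≈ (2.3218, 0.2683)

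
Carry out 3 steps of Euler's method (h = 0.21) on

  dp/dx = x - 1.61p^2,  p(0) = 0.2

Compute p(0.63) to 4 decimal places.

Euler: p_{n+1} = p_n + h·f(x_n, p_n).
x=0.000000, p=0.200000: f=-0.064400 → p ← 0.200000 + 0.21·(-0.064400) = 0.186476
x=0.210000, p=0.186476: f=0.154015 → p ← 0.186476 + 0.21·0.154015 = 0.218819
x=0.420000, p=0.218819: f=0.342910 → p ← 0.218819 + 0.21·0.342910 = 0.290830
p(0.63) ≈ 0.2908

0.2908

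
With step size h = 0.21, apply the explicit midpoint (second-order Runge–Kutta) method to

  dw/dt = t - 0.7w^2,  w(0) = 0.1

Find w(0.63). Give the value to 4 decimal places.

0.2866

Midpoint: k1 = f(t_n, w_n); k2 = f(t_n + h/2, w_n + (h/2)·k1); w_{n+1} = w_n + h·k2.
t=0.000000, w=0.100000:
  k1 = f(0.000000, 0.100000) = -0.007000
  k2 = f(0.105000, 0.099265) = 0.098103
  w ← 0.100000 + 0.21·0.098103 = 0.120602
t=0.210000, w=0.120602:
  k1 = f(0.210000, 0.120602) = 0.199819
  k2 = f(0.315000, 0.141582) = 0.300968
  w ← 0.120602 + 0.21·0.300968 = 0.183805
t=0.420000, w=0.183805:
  k1 = f(0.420000, 0.183805) = 0.396351
  k2 = f(0.525000, 0.225422) = 0.489430
  w ← 0.183805 + 0.21·0.489430 = 0.286585
w(0.63) ≈ 0.2866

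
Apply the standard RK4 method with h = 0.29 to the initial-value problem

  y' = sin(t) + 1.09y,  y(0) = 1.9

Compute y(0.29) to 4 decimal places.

RK4: k1 = f(t_n, y_n); k2 = f(t_n + h/2, y_n + (h/2)·k1); k3 = f(t_n + h/2, y_n + (h/2)·k2); k4 = f(t_n + h, y_n + h·k3); y_{n+1} = y_n + (h/6)·(k1 + 2k2 + 2k3 + k4).
t=0.000000, y=1.900000:
  k1 = f(0.000000, 1.900000) = 2.071000
  k2 = f(0.145000, 2.200295) = 2.542814
  k3 = f(0.145000, 2.268708) = 2.617384
  k4 = f(0.290000, 2.659041) = 3.184307
  y ← 1.900000 + (0.29/6)·(k1 + 2k2 + 2k3 + k4) = 2.652826
y(0.29) ≈ 2.6528

2.6528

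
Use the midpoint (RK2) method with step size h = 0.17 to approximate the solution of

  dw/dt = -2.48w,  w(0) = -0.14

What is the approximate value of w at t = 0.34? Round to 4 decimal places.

-0.0623

Midpoint: k1 = f(t_n, w_n); k2 = f(t_n + h/2, w_n + (h/2)·k1); w_{n+1} = w_n + h·k2.
t=0.000000, w=-0.140000:
  k1 = f(0.000000, -0.140000) = 0.347200
  k2 = f(0.085000, -0.110488) = 0.274010
  w ← -0.140000 + 0.17·0.274010 = -0.093418
t=0.170000, w=-0.093418:
  k1 = f(0.170000, -0.093418) = 0.231677
  k2 = f(0.255000, -0.073726) = 0.182840
  w ← -0.093418 + 0.17·0.182840 = -0.062336
w(0.34) ≈ -0.0623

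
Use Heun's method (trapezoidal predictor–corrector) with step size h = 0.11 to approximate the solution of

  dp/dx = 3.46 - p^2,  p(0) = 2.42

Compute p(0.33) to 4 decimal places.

Heun: k1 = f(x_n, p_n); k2 = f(x_n + h, p_n + h·k1); p_{n+1} = p_n + (h/2)·(k1 + k2).
x=0.000000, p=2.420000:
  k1 = f(0.000000, 2.420000) = -2.396400
  k2 = f(0.110000, 2.156396) = -1.190044
  p ← 2.420000 + (0.11/2)·(-2.396400 + (-1.190044)) = 2.222746
x=0.110000, p=2.222746:
  k1 = f(0.110000, 2.222746) = -1.480598
  k2 = f(0.220000, 2.059880) = -0.783105
  p ← 2.222746 + (0.11/2)·(-1.480598 + (-0.783105)) = 2.098242
x=0.220000, p=2.098242:
  k1 = f(0.220000, 2.098242) = -0.942619
  k2 = f(0.330000, 1.994554) = -0.518245
  p ← 2.098242 + (0.11/2)·(-0.942619 + (-0.518245)) = 2.017894
p(0.33) ≈ 2.0179

2.0179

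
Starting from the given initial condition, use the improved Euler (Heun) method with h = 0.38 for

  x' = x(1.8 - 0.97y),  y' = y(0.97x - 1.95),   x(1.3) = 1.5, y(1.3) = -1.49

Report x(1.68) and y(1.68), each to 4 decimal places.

4.3174, -1.6485

Heun on (x,y): k1 = f(t_n, state_n); k2 = f(t_n + h, state_n + h·k1); state_{n+1} = state_n + (h/2)·(k1 + k2).
1.300000: (1.500000, -1.490000)
  k1 = (4.867950, 0.737550)
  predictor → (3.349821, -1.209731)
  k2 = (9.960489, -1.571835)
  → (4.317403, -1.648514)
(x(1.68), y(1.68)) ≈ (4.3174, -1.6485)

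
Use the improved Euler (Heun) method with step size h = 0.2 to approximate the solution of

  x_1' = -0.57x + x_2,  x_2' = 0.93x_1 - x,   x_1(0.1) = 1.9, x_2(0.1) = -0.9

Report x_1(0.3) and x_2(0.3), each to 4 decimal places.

1.7305, -0.6044

Heun on (x_1,x_2): k1 = f(x_n, state_n); k2 = f(x_n + h, state_n + h·k1); state_{n+1} = state_n + (h/2)·(k1 + k2).
0.100000: (1.900000, -0.900000)
  k1 = (-0.957000, 1.667000)
  predictor → (1.708600, -0.566600)
  k2 = (-0.737600, 1.288998)
  → (1.730540, -0.604400)
(x_1(0.3), x_2(0.3)) ≈ (1.7305, -0.6044)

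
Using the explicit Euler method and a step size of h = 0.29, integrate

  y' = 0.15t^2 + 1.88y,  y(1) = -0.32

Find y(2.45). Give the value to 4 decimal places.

-1.6065

Euler: y_{n+1} = y_n + h·f(t_n, y_n).
t=1.000000, y=-0.320000: f=-0.451600 → y ← -0.320000 + 0.29·(-0.451600) = -0.450964
t=1.290000, y=-0.450964: f=-0.598197 → y ← -0.450964 + 0.29·(-0.598197) = -0.624441
t=1.580000, y=-0.624441: f=-0.799489 → y ← -0.624441 + 0.29·(-0.799489) = -0.856293
t=1.870000, y=-0.856293: f=-1.085296 → y ← -0.856293 + 0.29·(-1.085296) = -1.171029
t=2.160000, y=-1.171029: f=-1.501695 → y ← -1.171029 + 0.29·(-1.501695) = -1.606521
y(2.45) ≈ -1.6065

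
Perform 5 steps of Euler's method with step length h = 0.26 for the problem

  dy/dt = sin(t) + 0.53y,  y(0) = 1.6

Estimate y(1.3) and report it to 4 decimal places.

3.7490

Euler: y_{n+1} = y_n + h·f(t_n, y_n).
t=0.000000, y=1.600000: f=0.848000 → y ← 1.600000 + 0.26·0.848000 = 1.820480
t=0.260000, y=1.820480: f=1.221935 → y ← 1.820480 + 0.26·1.221935 = 2.138183
t=0.520000, y=2.138183: f=1.630117 → y ← 2.138183 + 0.26·1.630117 = 2.562014
t=0.780000, y=2.562014: f=2.061147 → y ← 2.562014 + 0.26·2.061147 = 3.097912
t=1.040000, y=3.097912: f=2.504297 → y ← 3.097912 + 0.26·2.504297 = 3.749029
y(1.3) ≈ 3.7490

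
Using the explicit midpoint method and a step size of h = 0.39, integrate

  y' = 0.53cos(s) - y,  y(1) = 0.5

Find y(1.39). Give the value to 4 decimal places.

0.3971

Midpoint: k1 = f(s_n, y_n); k2 = f(s_n + h/2, y_n + (h/2)·k1); y_{n+1} = y_n + h·k2.
s=1.000000, y=0.500000:
  k1 = f(1.000000, 0.500000) = -0.213640
  k2 = f(1.195000, 0.458340) = -0.263823
  y ← 0.500000 + 0.39·(-0.263823) = 0.397109
y(1.39) ≈ 0.3971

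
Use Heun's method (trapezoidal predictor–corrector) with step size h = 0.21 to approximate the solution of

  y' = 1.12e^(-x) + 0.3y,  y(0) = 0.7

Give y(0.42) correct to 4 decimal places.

Heun: k1 = f(x_n, y_n); k2 = f(x_n + h, y_n + h·k1); y_{n+1} = y_n + (h/2)·(k1 + k2).
x=0.000000, y=0.700000:
  k1 = f(0.000000, 0.700000) = 1.330000
  k2 = f(0.210000, 0.979300) = 1.201644
  y ← 0.700000 + (0.21/2)·(1.330000 + 1.201644) = 0.965823
x=0.210000, y=0.965823:
  k1 = f(0.210000, 0.965823) = 1.197601
  k2 = f(0.420000, 1.217319) = 1.101088
  y ← 0.965823 + (0.21/2)·(1.197601 + 1.101088) = 1.207185
y(0.42) ≈ 1.2072

1.2072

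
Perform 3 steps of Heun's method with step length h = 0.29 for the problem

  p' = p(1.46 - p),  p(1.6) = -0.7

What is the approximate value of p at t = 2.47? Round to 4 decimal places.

Heun: k1 = f(t_n, p_n); k2 = f(t_n + h, p_n + h·k1); p_{n+1} = p_n + (h/2)·(k1 + k2).
t=1.600000, p=-0.700000:
  k1 = f(1.600000, -0.700000) = -1.512000
  k2 = f(1.890000, -1.138480) = -2.958318
  p ← -0.700000 + (0.29/2)·(-1.512000 + (-2.958318)) = -1.348196
t=1.890000, p=-1.348196:
  k1 = f(1.890000, -1.348196) = -3.785999
  k2 = f(2.180000, -2.446136) = -9.554938
  p ← -1.348196 + (0.29/2)·(-3.785999 + (-9.554938)) = -3.282632
t=2.180000, p=-3.282632:
  k1 = f(2.180000, -3.282632) = -15.568314
  k2 = f(2.470000, -7.797443) = -72.184385
  p ← -3.282632 + (0.29/2)·(-15.568314 + (-72.184385)) = -16.006773
p(2.47) ≈ -16.0068

-16.0068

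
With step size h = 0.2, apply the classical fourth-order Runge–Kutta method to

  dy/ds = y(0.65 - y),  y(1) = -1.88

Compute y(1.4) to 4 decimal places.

-14.7999

RK4: k1 = f(s_n, y_n); k2 = f(s_n + h/2, y_n + (h/2)·k1); k3 = f(s_n + h/2, y_n + (h/2)·k2); k4 = f(s_n + h, y_n + h·k3); y_{n+1} = y_n + (h/6)·(k1 + 2k2 + 2k3 + k4).
s=1.000000, y=-1.880000:
  k1 = f(1.000000, -1.880000) = -4.756400
  k2 = f(1.100000, -2.355640) = -7.080206
  k3 = f(1.100000, -2.588021) = -8.380064
  k4 = f(1.200000, -3.556013) = -14.956635
  y ← -1.880000 + (0.2/6)·(k1 + 2k2 + 2k3 + k4) = -3.567786
s=1.200000, y=-3.567786:
  k1 = f(1.200000, -3.567786) = -15.048156
  k2 = f(1.300000, -5.072601) = -29.028477
  k3 = f(1.300000, -6.470633) = -46.075009
  k4 = f(1.400000, -12.782788) = -171.708473
  y ← -3.567786 + (0.2/6)·(k1 + 2k2 + 2k3 + k4) = -14.799906
y(1.4) ≈ -14.7999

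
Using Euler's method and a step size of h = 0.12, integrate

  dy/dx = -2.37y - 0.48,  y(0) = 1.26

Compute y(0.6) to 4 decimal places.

0.0719

Euler: y_{n+1} = y_n + h·f(x_n, y_n).
x=0.000000, y=1.260000: f=-3.466200 → y ← 1.260000 + 0.12·(-3.466200) = 0.844056
x=0.120000, y=0.844056: f=-2.480413 → y ← 0.844056 + 0.12·(-2.480413) = 0.546406
x=0.240000, y=0.546406: f=-1.774983 → y ← 0.546406 + 0.12·(-1.774983) = 0.333408
x=0.360000, y=0.333408: f=-1.270178 → y ← 0.333408 + 0.12·(-1.270178) = 0.180987
x=0.480000, y=0.180987: f=-0.908939 → y ← 0.180987 + 0.12·(-0.908939) = 0.071914
y(0.6) ≈ 0.0719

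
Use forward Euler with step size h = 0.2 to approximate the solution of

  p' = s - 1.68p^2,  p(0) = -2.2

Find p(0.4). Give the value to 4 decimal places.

Euler: p_{n+1} = p_n + h·f(s_n, p_n).
s=0.000000, p=-2.200000: f=-8.131200 → p ← -2.200000 + 0.2·(-8.131200) = -3.826240
s=0.200000, p=-3.826240: f=-24.395389 → p ← -3.826240 + 0.2·(-24.395389) = -8.705318
p(0.4) ≈ -8.7053

-8.7053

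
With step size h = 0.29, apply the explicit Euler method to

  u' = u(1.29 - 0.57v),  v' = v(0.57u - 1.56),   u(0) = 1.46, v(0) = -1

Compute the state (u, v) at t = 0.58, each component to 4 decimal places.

3.3814, -0.7251

Euler on (u,v): u_{n+1} = u_n + h·u', v_{n+1} = v_n + h·v'.
0.000000: (1.460000, -1.000000); f=(2.715600, 0.727800) → (2.247524, -0.788938)
0.290000: (2.247524, -0.788938); f=(3.910006, 0.220044) → (3.381426, -0.725125)
(u(0.58), v(0.58)) ≈ (3.3814, -0.7251)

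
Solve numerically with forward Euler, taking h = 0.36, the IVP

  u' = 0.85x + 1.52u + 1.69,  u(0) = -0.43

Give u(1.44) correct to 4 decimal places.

3.7305

Euler: u_{n+1} = u_n + h·f(x_n, u_n).
x=0.000000, u=-0.430000: f=1.036400 → u ← -0.430000 + 0.36·1.036400 = -0.056896
x=0.360000, u=-0.056896: f=1.909518 → u ← -0.056896 + 0.36·1.909518 = 0.630531
x=0.720000, u=0.630531: f=3.260406 → u ← 0.630531 + 0.36·3.260406 = 1.804277
x=1.080000, u=1.804277: f=5.350501 → u ← 1.804277 + 0.36·5.350501 = 3.730457
u(1.44) ≈ 3.7305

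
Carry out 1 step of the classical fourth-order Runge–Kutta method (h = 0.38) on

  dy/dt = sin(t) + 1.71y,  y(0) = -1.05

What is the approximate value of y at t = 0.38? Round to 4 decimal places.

RK4: k1 = f(t_n, y_n); k2 = f(t_n + h/2, y_n + (h/2)·k1); k3 = f(t_n + h/2, y_n + (h/2)·k2); k4 = f(t_n + h, y_n + h·k3); y_{n+1} = y_n + (h/6)·(k1 + 2k2 + 2k3 + k4).
t=0.000000, y=-1.050000:
  k1 = f(0.000000, -1.050000) = -1.795500
  k2 = f(0.190000, -1.391145) = -2.189999
  k3 = f(0.190000, -1.466100) = -2.318172
  k4 = f(0.380000, -1.930905) = -2.930928
  y ← -1.050000 + (0.38/6)·(k1 + 2k2 + 2k3 + k4) = -1.920375
y(0.38) ≈ -1.9204

-1.9204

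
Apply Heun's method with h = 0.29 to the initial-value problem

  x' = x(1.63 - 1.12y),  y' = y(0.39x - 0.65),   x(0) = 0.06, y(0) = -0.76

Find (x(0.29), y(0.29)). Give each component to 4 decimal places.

0.1164, -0.6360

Heun on (x,y): k1 = f(t_n, state_n); k2 = f(t_n + h, state_n + h·k1); state_{n+1} = state_n + (h/2)·(k1 + k2).
0.000000: (0.060000, -0.760000)
  k1 = (0.148872, 0.476216)
  predictor → (0.103173, -0.621897)
  k2 = (0.240034, 0.379210)
  → (0.116391, -0.635963)
(x(0.29), y(0.29)) ≈ (0.1164, -0.6360)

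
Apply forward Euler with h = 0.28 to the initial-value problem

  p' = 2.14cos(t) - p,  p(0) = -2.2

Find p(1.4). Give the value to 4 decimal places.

0.7625

Euler: p_{n+1} = p_n + h·f(t_n, p_n).
t=0.000000, p=-2.200000: f=4.340000 → p ← -2.200000 + 0.28·4.340000 = -0.984800
t=0.280000, p=-0.984800: f=3.041459 → p ← -0.984800 + 0.28·3.041459 = -0.133192
t=0.560000, p=-0.133192: f=1.946318 → p ← -0.133192 + 0.28·1.946318 = 0.411777
t=0.840000, p=0.411777: f=1.016593 → p ← 0.411777 + 0.28·1.016593 = 0.696423
t=1.120000, p=0.696423: f=0.235937 → p ← 0.696423 + 0.28·0.235937 = 0.762486
p(1.4) ≈ 0.7625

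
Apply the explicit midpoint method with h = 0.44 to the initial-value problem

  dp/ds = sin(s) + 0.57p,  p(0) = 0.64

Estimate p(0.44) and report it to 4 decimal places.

0.9167

Midpoint: k1 = f(s_n, p_n); k2 = f(s_n + h/2, p_n + (h/2)·k1); p_{n+1} = p_n + h·k2.
s=0.000000, p=0.640000:
  k1 = f(0.000000, 0.640000) = 0.364800
  k2 = f(0.220000, 0.720256) = 0.628776
  p ← 0.640000 + 0.44·0.628776 = 0.916661
p(0.44) ≈ 0.9167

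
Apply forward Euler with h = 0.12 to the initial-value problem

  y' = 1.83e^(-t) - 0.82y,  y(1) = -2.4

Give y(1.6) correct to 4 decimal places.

Euler: y_{n+1} = y_n + h·f(t_n, y_n).
t=1.000000, y=-2.400000: f=2.641219 → y ← -2.400000 + 0.12·2.641219 = -2.083054
t=1.120000, y=-2.083054: f=2.305196 → y ← -2.083054 + 0.12·2.305196 = -1.806430
t=1.240000, y=-1.806430: f=2.010846 → y ← -1.806430 + 0.12·2.010846 = -1.565129
t=1.360000, y=-1.565129: f=1.753095 → y ← -1.565129 + 0.12·1.753095 = -1.354757
t=1.480000, y=-1.354757: f=1.527478 → y ← -1.354757 + 0.12·1.527478 = -1.171460
y(1.6) ≈ -1.1715

-1.1715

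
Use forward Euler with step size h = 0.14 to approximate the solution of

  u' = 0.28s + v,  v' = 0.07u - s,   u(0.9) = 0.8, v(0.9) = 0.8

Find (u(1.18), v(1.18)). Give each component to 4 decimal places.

1.0835, 0.5455

Euler on (u,v): u_{n+1} = u_n + h·u', v_{n+1} = v_n + h·v'.
0.900000: (0.800000, 0.800000); f=(1.052000, -0.844000) → (0.947280, 0.681840)
1.040000: (0.947280, 0.681840); f=(0.973040, -0.973690) → (1.083506, 0.545523)
(u(1.18), v(1.18)) ≈ (1.0835, 0.5455)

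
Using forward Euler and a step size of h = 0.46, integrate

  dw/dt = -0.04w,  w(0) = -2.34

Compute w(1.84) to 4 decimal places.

Euler: w_{n+1} = w_n + h·f(t_n, w_n).
t=0.000000, w=-2.340000: f=0.093600 → w ← -2.340000 + 0.46·0.093600 = -2.296944
t=0.460000, w=-2.296944: f=0.091878 → w ← -2.296944 + 0.46·0.091878 = -2.254680
t=0.920000, w=-2.254680: f=0.090187 → w ← -2.254680 + 0.46·0.090187 = -2.213194
t=1.380000, w=-2.213194: f=0.088528 → w ← -2.213194 + 0.46·0.088528 = -2.172471
w(1.84) ≈ -2.1725

-2.1725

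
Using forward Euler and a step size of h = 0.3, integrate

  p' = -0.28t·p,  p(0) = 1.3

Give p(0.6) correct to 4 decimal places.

1.2672

Euler: p_{n+1} = p_n + h·f(t_n, p_n).
t=0.000000, p=1.300000: f=0.000000 → p ← 1.300000 + 0.3·0.000000 = 1.300000
t=0.300000, p=1.300000: f=-0.109200 → p ← 1.300000 + 0.3·(-0.109200) = 1.267240
p(0.6) ≈ 1.2672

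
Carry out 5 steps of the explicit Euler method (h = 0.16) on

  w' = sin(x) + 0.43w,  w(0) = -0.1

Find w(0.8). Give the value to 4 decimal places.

0.1237

Euler: w_{n+1} = w_n + h·f(x_n, w_n).
x=0.000000, w=-0.100000: f=-0.043000 → w ← -0.100000 + 0.16·(-0.043000) = -0.106880
x=0.160000, w=-0.106880: f=0.113360 → w ← -0.106880 + 0.16·0.113360 = -0.088742
x=0.320000, w=-0.088742: f=0.276407 → w ← -0.088742 + 0.16·0.276407 = -0.044517
x=0.480000, w=-0.044517: f=0.442637 → w ← -0.044517 + 0.16·0.442637 = 0.026305
x=0.640000, w=0.026305: f=0.608506 → w ← 0.026305 + 0.16·0.608506 = 0.123666
w(0.8) ≈ 0.1237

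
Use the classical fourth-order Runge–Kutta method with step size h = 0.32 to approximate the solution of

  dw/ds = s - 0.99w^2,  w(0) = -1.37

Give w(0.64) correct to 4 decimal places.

RK4: k1 = f(s_n, w_n); k2 = f(s_n + h/2, w_n + (h/2)·k1); k3 = f(s_n + h/2, w_n + (h/2)·k2); k4 = f(s_n + h, w_n + h·k3); w_{n+1} = w_n + (h/6)·(k1 + 2k2 + 2k3 + k4).
s=0.000000, w=-1.370000:
  k1 = f(0.000000, -1.370000) = -1.858131
  k2 = f(0.160000, -1.667301) = -2.592094
  k3 = f(0.160000, -1.784735) = -2.993426
  k4 = f(0.320000, -2.327896) = -5.044910
  w ← -1.370000 + (0.32/6)·(k1 + 2k2 + 2k3 + k4) = -2.333951
s=0.320000, w=-2.333951:
  k1 = f(0.320000, -2.333951) = -5.072854
  k2 = f(0.480000, -3.145608) = -9.315899
  k3 = f(0.480000, -3.824495) = -14.000493
  k4 = f(0.640000, -6.814109) = -45.327756
  w ← -2.333951 + (0.32/6)·(k1 + 2k2 + 2k3 + k4) = -7.509065
w(0.64) ≈ -7.5091

-7.5091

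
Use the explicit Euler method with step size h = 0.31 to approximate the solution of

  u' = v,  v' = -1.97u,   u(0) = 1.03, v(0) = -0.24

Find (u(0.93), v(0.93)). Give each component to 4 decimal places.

0.2359, -1.8717

Euler on (u,v): u_{n+1} = u_n + h·u', v_{n+1} = v_n + h·v'.
0.000000: (1.030000, -0.240000); f=(-0.240000, -2.029100) → (0.955600, -0.869021)
0.310000: (0.955600, -0.869021); f=(-0.869021, -1.882532) → (0.686203, -1.452606)
0.620000: (0.686203, -1.452606); f=(-1.452606, -1.351821) → (0.235896, -1.871670)
(u(0.93), v(0.93)) ≈ (0.2359, -1.8717)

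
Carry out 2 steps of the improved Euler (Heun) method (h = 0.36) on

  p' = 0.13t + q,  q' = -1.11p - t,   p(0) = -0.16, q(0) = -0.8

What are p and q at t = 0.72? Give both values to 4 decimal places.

-0.6629, -0.7166

Heun on (p,q): k1 = f(t_n, state_n); k2 = f(t_n + h, state_n + h·k1); state_{n+1} = state_n + (h/2)·(k1 + k2).
0.000000: (-0.160000, -0.800000)
  k1 = (-0.800000, 0.177600)
  predictor → (-0.448000, -0.736064)
  k2 = (-0.689264, 0.137280)
  → (-0.428068, -0.743322)
0.360000: (-0.428068, -0.743322)
  k1 = (-0.696522, 0.115155)
  predictor → (-0.678815, -0.701866)
  k2 = (-0.608266, 0.033485)
  → (-0.662929, -0.716566)
(p(0.72), q(0.72)) ≈ (-0.6629, -0.7166)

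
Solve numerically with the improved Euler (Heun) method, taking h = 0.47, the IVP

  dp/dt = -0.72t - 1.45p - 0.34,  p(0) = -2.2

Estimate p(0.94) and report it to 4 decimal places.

Heun: k1 = f(t_n, p_n); k2 = f(t_n + h, p_n + h·k1); p_{n+1} = p_n + (h/2)·(k1 + k2).
t=0.000000, p=-2.200000:
  k1 = f(0.000000, -2.200000) = 2.850000
  k2 = f(0.470000, -0.860500) = 0.569325
  p ← -2.200000 + (0.47/2)·(2.850000 + 0.569325) = -1.396459
t=0.470000, p=-1.396459:
  k1 = f(0.470000, -1.396459) = 1.346465
  k2 = f(0.940000, -0.763620) = 0.090449
  p ← -1.396459 + (0.47/2)·(1.346465 + 0.090449) = -1.058784
p(0.94) ≈ -1.0588

-1.0588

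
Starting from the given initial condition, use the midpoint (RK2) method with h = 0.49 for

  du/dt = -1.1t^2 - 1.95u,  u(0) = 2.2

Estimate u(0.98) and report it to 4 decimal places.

Midpoint: k1 = f(t_n, u_n); k2 = f(t_n + h/2, u_n + (h/2)·k1); u_{n+1} = u_n + h·k2.
t=0.000000, u=2.200000:
  k1 = f(0.000000, 2.200000) = -4.290000
  k2 = f(0.245000, 1.148950) = -2.306480
  u ← 2.200000 + 0.49·(-2.306480) = 1.069825
t=0.490000, u=1.069825:
  k1 = f(0.490000, 1.069825) = -2.350268
  k2 = f(0.735000, 0.494009) = -1.557565
  u ← 1.069825 + 0.49·(-1.557565) = 0.306618
u(0.98) ≈ 0.3066

0.3066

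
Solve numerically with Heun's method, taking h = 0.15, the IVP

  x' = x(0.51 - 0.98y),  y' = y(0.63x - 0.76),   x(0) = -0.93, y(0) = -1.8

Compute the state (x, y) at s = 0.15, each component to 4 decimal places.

Heun on (x,y): k1 = f(s_n, state_n); k2 = f(s_n + h, state_n + h·k1); state_{n+1} = state_n + (h/2)·(k1 + k2).
0.000000: (-0.930000, -1.800000)
  k1 = (-2.114820, 2.422620)
  predictor → (-1.247223, -1.436607)
  k2 = (-2.392018, 2.220636)
  → (-1.268013, -1.451756)
(x(0.15), y(0.15)) ≈ (-1.2680, -1.4518)

-1.2680, -1.4518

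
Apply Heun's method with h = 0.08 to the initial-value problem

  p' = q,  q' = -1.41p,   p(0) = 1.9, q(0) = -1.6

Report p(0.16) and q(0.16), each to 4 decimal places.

1.6109, -1.9979

Heun on (p,q): k1 = f(t_n, state_n); k2 = f(t_n + h, state_n + h·k1); state_{n+1} = state_n + (h/2)·(k1 + k2).
0.000000: (1.900000, -1.600000)
  k1 = (-1.600000, -2.679000)
  predictor → (1.772000, -1.814320)
  k2 = (-1.814320, -2.498520)
  → (1.763427, -1.807101)
0.080000: (1.763427, -1.807101)
  k1 = (-1.807101, -2.486432)
  predictor → (1.618859, -2.006015)
  k2 = (-2.006015, -2.282591)
  → (1.610903, -1.997862)
(p(0.16), q(0.16)) ≈ (1.6109, -1.9979)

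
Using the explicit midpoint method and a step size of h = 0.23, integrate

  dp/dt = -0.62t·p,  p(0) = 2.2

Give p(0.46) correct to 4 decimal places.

Midpoint: k1 = f(t_n, p_n); k2 = f(t_n + h/2, p_n + (h/2)·k1); p_{n+1} = p_n + h·k2.
t=0.000000, p=2.200000:
  k1 = f(0.000000, 2.200000) = 0.000000
  k2 = f(0.115000, 2.200000) = -0.156860
  p ← 2.200000 + 0.23·(-0.156860) = 2.163922
t=0.230000, p=2.163922:
  k1 = f(0.230000, 2.163922) = -0.308575
  k2 = f(0.345000, 2.128436) = -0.455272
  p ← 2.163922 + 0.23·(-0.455272) = 2.059210
p(0.46) ≈ 2.0592

2.0592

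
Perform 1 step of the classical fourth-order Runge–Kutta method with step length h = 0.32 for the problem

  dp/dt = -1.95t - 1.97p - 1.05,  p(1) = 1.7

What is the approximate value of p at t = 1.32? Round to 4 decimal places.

0.1132

RK4: k1 = f(t_n, p_n); k2 = f(t_n + h/2, p_n + (h/2)·k1); k3 = f(t_n + h/2, p_n + (h/2)·k2); k4 = f(t_n + h, p_n + h·k3); p_{n+1} = p_n + (h/6)·(k1 + 2k2 + 2k3 + k4).
t=1.000000, p=1.700000:
  k1 = f(1.000000, 1.700000) = -6.349000
  k2 = f(1.160000, 0.684160) = -4.659795
  k3 = f(1.160000, 0.954433) = -5.192233
  k4 = f(1.320000, 0.038486) = -3.699817
  p ← 1.700000 + (0.32/6)·(k1 + 2k2 + 2k3 + k4) = 0.113180
p(1.32) ≈ 0.1132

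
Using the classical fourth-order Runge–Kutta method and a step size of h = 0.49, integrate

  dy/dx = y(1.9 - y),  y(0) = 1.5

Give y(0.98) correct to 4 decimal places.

RK4: k1 = f(x_n, y_n); k2 = f(x_n + h/2, y_n + (h/2)·k1); k3 = f(x_n + h/2, y_n + (h/2)·k2); k4 = f(x_n + h, y_n + h·k3); y_{n+1} = y_n + (h/6)·(k1 + 2k2 + 2k3 + k4).
x=0.000000, y=1.500000:
  k1 = f(0.000000, 1.500000) = 0.600000
  k2 = f(0.245000, 1.647000) = 0.416691
  k3 = f(0.245000, 1.602089) = 0.477280
  k4 = f(0.490000, 1.733867) = 0.288053
  y ← 1.500000 + (0.49/6)·(k1 + 2k2 + 2k3 + k4) = 1.718539
x=0.490000, y=1.718539:
  k1 = f(0.490000, 1.718539) = 0.311847
  k2 = f(0.735000, 1.794942) = 0.188573
  k3 = f(0.735000, 1.764740) = 0.238699
  k4 = f(0.980000, 1.835502) = 0.118386
  y ← 1.718539 + (0.49/6)·(k1 + 2k2 + 2k3 + k4) = 1.823463
y(0.98) ≈ 1.8235

1.8235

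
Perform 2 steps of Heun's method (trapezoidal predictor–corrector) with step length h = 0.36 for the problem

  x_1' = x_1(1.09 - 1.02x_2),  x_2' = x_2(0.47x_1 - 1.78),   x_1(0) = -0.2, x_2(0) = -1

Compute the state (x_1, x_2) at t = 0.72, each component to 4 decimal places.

Heun on (x_1,x_2): k1 = f(t_n, state_n); k2 = f(t_n + h, state_n + h·k1); state_{n+1} = state_n + (h/2)·(k1 + k2).
0.000000: (-0.200000, -1.000000)
  k1 = (-0.422000, 1.874000)
  predictor → (-0.351920, -0.325360)
  k2 = (-0.500384, 0.632956)
  → (-0.366029, -0.548748)
0.360000: (-0.366029, -0.548748)
  k1 = (-0.603846, 1.071174)
  predictor → (-0.583414, -0.163125)
  k2 = (-0.732994, 0.335092)
  → (-0.606660, -0.295620)
(x_1(0.72), x_2(0.72)) ≈ (-0.6067, -0.2956)

-0.6067, -0.2956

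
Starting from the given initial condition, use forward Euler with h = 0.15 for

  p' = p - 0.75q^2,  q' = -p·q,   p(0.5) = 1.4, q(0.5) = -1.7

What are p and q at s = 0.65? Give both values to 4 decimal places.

1.2849, -1.3430

Euler on (p,q): p_{n+1} = p_n + h·p', q_{n+1} = q_n + h·q'.
0.500000: (1.400000, -1.700000); f=(-0.767500, 2.380000) → (1.284875, -1.343000)
(p(0.65), q(0.65)) ≈ (1.2849, -1.3430)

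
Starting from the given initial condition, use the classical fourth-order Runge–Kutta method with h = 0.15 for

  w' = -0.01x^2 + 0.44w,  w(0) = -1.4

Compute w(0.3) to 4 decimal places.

-1.5976

RK4: k1 = f(x_n, w_n); k2 = f(x_n + h/2, w_n + (h/2)·k1); k3 = f(x_n + h/2, w_n + (h/2)·k2); k4 = f(x_n + h, w_n + h·k3); w_{n+1} = w_n + (h/6)·(k1 + 2k2 + 2k3 + k4).
x=0.000000, w=-1.400000:
  k1 = f(0.000000, -1.400000) = -0.616000
  k2 = f(0.075000, -1.446200) = -0.636384
  k3 = f(0.075000, -1.447729) = -0.637057
  k4 = f(0.150000, -1.495559) = -0.658271
  w ← -1.400000 + (0.15/6)·(k1 + 2k2 + 2k3 + k4) = -1.495529
x=0.150000, w=-1.495529:
  k1 = f(0.150000, -1.495529) = -0.658258
  k2 = f(0.225000, -1.544898) = -0.680261
  k3 = f(0.225000, -1.546548) = -0.680988
  k4 = f(0.300000, -1.597677) = -0.703878
  w ← -1.495529 + (0.15/6)·(k1 + 2k2 + 2k3 + k4) = -1.597645
w(0.3) ≈ -1.5976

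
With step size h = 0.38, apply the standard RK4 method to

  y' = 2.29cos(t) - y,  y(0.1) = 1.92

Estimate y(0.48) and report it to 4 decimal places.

RK4: k1 = f(t_n, y_n); k2 = f(t_n + h/2, y_n + (h/2)·k1); k3 = f(t_n + h/2, y_n + (h/2)·k2); k4 = f(t_n + h, y_n + h·k3); y_{n+1} = y_n + (h/6)·(k1 + 2k2 + 2k3 + k4).
t=0.100000, y=1.920000:
  k1 = f(0.100000, 1.920000) = 0.358560
  k2 = f(0.290000, 1.988126) = 0.206252
  k3 = f(0.290000, 1.959188) = 0.235191
  k4 = f(0.480000, 2.009372) = 0.021846
  y ← 1.920000 + (0.38/6)·(k1 + 2k2 + 2k3 + k4) = 2.000008
y(0.48) ≈ 2.0000

2.0000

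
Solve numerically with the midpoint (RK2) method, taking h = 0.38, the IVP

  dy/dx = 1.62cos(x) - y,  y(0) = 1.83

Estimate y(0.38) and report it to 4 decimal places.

1.7543

Midpoint: k1 = f(x_n, y_n); k2 = f(x_n + h/2, y_n + (h/2)·k1); y_{n+1} = y_n + h·k2.
x=0.000000, y=1.830000:
  k1 = f(0.000000, 1.830000) = -0.210000
  k2 = f(0.190000, 1.790100) = -0.199253
  y ← 1.830000 + 0.38·(-0.199253) = 1.754284
y(0.38) ≈ 1.7543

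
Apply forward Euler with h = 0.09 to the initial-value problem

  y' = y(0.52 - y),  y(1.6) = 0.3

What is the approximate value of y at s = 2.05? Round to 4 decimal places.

Euler: y_{n+1} = y_n + h·f(s_n, y_n).
s=1.600000, y=0.300000: f=0.066000 → y ← 0.300000 + 0.09·0.066000 = 0.305940
s=1.690000, y=0.305940: f=0.065490 → y ← 0.305940 + 0.09·0.065490 = 0.311834
s=1.780000, y=0.311834: f=0.064913 → y ← 0.311834 + 0.09·0.064913 = 0.317676
s=1.870000, y=0.317676: f=0.064273 → y ← 0.317676 + 0.09·0.064273 = 0.323461
s=1.960000, y=0.323461: f=0.063573 → y ← 0.323461 + 0.09·0.063573 = 0.329182
y(2.05) ≈ 0.3292

0.3292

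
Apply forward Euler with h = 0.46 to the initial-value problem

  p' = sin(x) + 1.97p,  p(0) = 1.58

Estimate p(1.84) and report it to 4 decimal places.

22.7521

Euler: p_{n+1} = p_n + h·f(x_n, p_n).
x=0.000000, p=1.580000: f=3.112600 → p ← 1.580000 + 0.46·3.112600 = 3.011796
x=0.460000, p=3.011796: f=6.377186 → p ← 3.011796 + 0.46·6.377186 = 5.945302
x=0.920000, p=5.945302: f=12.507846 → p ← 5.945302 + 0.46·12.507846 = 11.698911
x=1.380000, p=11.698911: f=24.028708 → p ← 11.698911 + 0.46·24.028708 = 22.752116
p(1.84) ≈ 22.7521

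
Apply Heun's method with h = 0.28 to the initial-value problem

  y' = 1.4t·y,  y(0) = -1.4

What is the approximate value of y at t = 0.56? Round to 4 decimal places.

Heun: k1 = f(t_n, y_n); k2 = f(t_n + h, y_n + h·k1); y_{n+1} = y_n + (h/2)·(k1 + k2).
t=0.000000, y=-1.400000:
  k1 = f(0.000000, -1.400000) = 0.000000
  k2 = f(0.280000, -1.400000) = -0.548800
  y ← -1.400000 + (0.28/2)·(0.000000 + (-0.548800)) = -1.476832
t=0.280000, y=-1.476832:
  k1 = f(0.280000, -1.476832) = -0.578918
  k2 = f(0.560000, -1.638929) = -1.284920
  y ← -1.476832 + (0.28/2)·(-0.578918 + (-1.284920)) = -1.737769
y(0.56) ≈ -1.7378

-1.7378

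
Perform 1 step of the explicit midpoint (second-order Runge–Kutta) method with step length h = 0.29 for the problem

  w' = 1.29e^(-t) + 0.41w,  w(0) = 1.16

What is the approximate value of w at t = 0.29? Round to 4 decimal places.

Midpoint: k1 = f(t_n, w_n); k2 = f(t_n + h/2, w_n + (h/2)·k1); w_{n+1} = w_n + h·k2.
t=0.000000, w=1.160000:
  k1 = f(0.000000, 1.160000) = 1.765600
  k2 = f(0.145000, 1.416012) = 1.696444
  w ← 1.160000 + 0.29·1.696444 = 1.651969
w(0.29) ≈ 1.6520

1.6520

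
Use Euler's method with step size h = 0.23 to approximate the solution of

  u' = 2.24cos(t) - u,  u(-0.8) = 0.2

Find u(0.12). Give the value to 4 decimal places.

1.3774

Euler: u_{n+1} = u_n + h·f(t_n, u_n).
t=-0.800000, u=0.200000: f=1.360623 → u ← 0.200000 + 0.23·1.360623 = 0.512943
t=-0.570000, u=0.512943: f=1.372915 → u ← 0.512943 + 0.23·1.372915 = 0.828714
t=-0.340000, u=0.828714: f=1.283057 → u ← 0.828714 + 0.23·1.283057 = 1.123817
t=-0.110000, u=1.123817: f=1.102645 → u ← 1.123817 + 0.23·1.102645 = 1.377425
u(0.12) ≈ 1.3774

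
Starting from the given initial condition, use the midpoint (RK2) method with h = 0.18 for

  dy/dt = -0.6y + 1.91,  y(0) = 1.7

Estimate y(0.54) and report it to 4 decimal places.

2.1098

Midpoint: k1 = f(t_n, y_n); k2 = f(t_n + h/2, y_n + (h/2)·k1); y_{n+1} = y_n + h·k2.
t=0.000000, y=1.700000:
  k1 = f(0.000000, 1.700000) = 0.890000
  k2 = f(0.090000, 1.780100) = 0.841940
  y ← 1.700000 + 0.18·0.841940 = 1.851549
t=0.180000, y=1.851549:
  k1 = f(0.180000, 1.851549) = 0.799070
  k2 = f(0.270000, 1.923466) = 0.755921
  y ← 1.851549 + 0.18·0.755921 = 1.987615
t=0.360000, y=1.987615:
  k1 = f(0.360000, 1.987615) = 0.717431
  k2 = f(0.450000, 2.052184) = 0.678690
  y ← 1.987615 + 0.18·0.678690 = 2.109779
y(0.54) ≈ 2.1098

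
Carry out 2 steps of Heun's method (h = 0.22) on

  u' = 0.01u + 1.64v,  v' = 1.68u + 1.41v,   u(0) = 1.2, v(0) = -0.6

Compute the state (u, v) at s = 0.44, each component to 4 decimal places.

Heun on (u,v): k1 = f(s_n, state_n); k2 = f(s_n + h, state_n + h·k1); state_{n+1} = state_n + (h/2)·(k1 + k2).
0.000000: (1.200000, -0.600000)
  k1 = (-0.972000, 1.170000)
  predictor → (0.986160, -0.342600)
  k2 = (-0.552002, 1.173683)
  → (1.032360, -0.342195)
0.220000: (1.032360, -0.342195)
  k1 = (-0.550876, 1.251870)
  predictor → (0.911167, -0.066784)
  k2 = (-0.100413, 1.436596)
  → (0.960718, -0.046464)
(u(0.44), v(0.44)) ≈ (0.9607, -0.0465)

0.9607, -0.0465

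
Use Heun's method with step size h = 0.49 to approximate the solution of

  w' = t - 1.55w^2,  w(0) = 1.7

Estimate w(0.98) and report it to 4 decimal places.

0.7164

Heun: k1 = f(t_n, w_n); k2 = f(t_n + h, w_n + h·k1); w_{n+1} = w_n + (h/2)·(k1 + k2).
t=0.000000, w=1.700000:
  k1 = f(0.000000, 1.700000) = -4.479500
  k2 = f(0.490000, -0.494955) = 0.110280
  w ← 1.700000 + (0.49/2)·(-4.479500 + 0.110280) = 0.629541
t=0.490000, w=0.629541:
  k1 = f(0.490000, 0.629541) = -0.124299
  k2 = f(0.980000, 0.568635) = 0.478815
  w ← 0.629541 + (0.49/2)·(-0.124299 + 0.478815) = 0.716398
w(0.98) ≈ 0.7164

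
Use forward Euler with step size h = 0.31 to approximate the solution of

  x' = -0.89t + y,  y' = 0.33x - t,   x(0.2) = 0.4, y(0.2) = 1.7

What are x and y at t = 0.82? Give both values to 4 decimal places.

Euler on (x,y): x_{n+1} = x_n + h·x', y_{n+1} = y_n + h·y'.
0.200000: (0.400000, 1.700000); f=(1.522000, -0.068000) → (0.871820, 1.678920)
0.510000: (0.871820, 1.678920); f=(1.225020, -0.222299) → (1.251576, 1.610007)
(x(0.82), y(0.82)) ≈ (1.2516, 1.6100)

1.2516, 1.6100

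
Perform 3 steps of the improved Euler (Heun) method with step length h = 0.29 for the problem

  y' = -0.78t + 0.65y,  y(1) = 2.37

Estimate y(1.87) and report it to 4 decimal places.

Heun: k1 = f(t_n, y_n); k2 = f(t_n + h, y_n + h·k1); y_{n+1} = y_n + (h/2)·(k1 + k2).
t=1.000000, y=2.370000:
  k1 = f(1.000000, 2.370000) = 0.760500
  k2 = f(1.290000, 2.590545) = 0.677654
  y ← 2.370000 + (0.29/2)·(0.760500 + 0.677654) = 2.578532
t=1.290000, y=2.578532:
  k1 = f(1.290000, 2.578532) = 0.669846
  k2 = f(1.580000, 2.772788) = 0.569912
  y ← 2.578532 + (0.29/2)·(0.669846 + 0.569912) = 2.758297
t=1.580000, y=2.758297:
  k1 = f(1.580000, 2.758297) = 0.560493
  k2 = f(1.870000, 2.920840) = 0.439946
  y ← 2.758297 + (0.29/2)·(0.560493 + 0.439946) = 2.903361
y(1.87) ≈ 2.9034

2.9034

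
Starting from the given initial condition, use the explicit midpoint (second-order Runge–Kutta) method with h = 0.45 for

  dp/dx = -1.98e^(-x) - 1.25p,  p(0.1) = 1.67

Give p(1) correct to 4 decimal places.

Midpoint: k1 = f(x_n, p_n); k2 = f(x_n + h/2, p_n + (h/2)·k1); p_{n+1} = p_n + h·k2.
x=0.100000, p=1.670000:
  k1 = f(0.100000, 1.670000) = -3.879078
  k2 = f(0.325000, 0.797207) = -2.427113
  p ← 1.670000 + 0.45·(-2.427113) = 0.577799
x=0.550000, p=0.577799:
  k1 = f(0.550000, 0.577799) = -1.864609
  k2 = f(0.775000, 0.158262) = -1.110021
  p ← 0.577799 + 0.45·(-1.110021) = 0.078290
p(1) ≈ 0.0783

0.0783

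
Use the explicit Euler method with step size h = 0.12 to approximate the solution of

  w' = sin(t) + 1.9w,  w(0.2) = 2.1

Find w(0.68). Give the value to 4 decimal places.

5.0030

Euler: w_{n+1} = w_n + h·f(t_n, w_n).
t=0.200000, w=2.100000: f=4.188669 → w ← 2.100000 + 0.12·4.188669 = 2.602640
t=0.320000, w=2.602640: f=5.259583 → w ← 2.602640 + 0.12·5.259583 = 3.233790
t=0.440000, w=3.233790: f=6.570141 → w ← 3.233790 + 0.12·6.570141 = 4.022207
t=0.560000, w=4.022207: f=8.173380 → w ← 4.022207 + 0.12·8.173380 = 5.003013
w(0.68) ≈ 5.0030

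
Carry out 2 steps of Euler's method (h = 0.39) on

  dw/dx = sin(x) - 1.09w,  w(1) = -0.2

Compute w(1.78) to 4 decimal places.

Euler: w_{n+1} = w_n + h·f(x_n, w_n).
x=1.000000, w=-0.200000: f=1.059471 → w ← -0.200000 + 0.39·1.059471 = 0.213194
x=1.390000, w=0.213194: f=0.751320 → w ← 0.213194 + 0.39·0.751320 = 0.506208
w(1.78) ≈ 0.5062

0.5062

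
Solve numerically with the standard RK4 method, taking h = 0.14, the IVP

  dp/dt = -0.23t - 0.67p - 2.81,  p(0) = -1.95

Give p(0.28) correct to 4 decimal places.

RK4: k1 = f(t_n, p_n); k2 = f(t_n + h/2, p_n + (h/2)·k1); k3 = f(t_n + h/2, p_n + (h/2)·k2); k4 = f(t_n + h, p_n + h·k3); p_{n+1} = p_n + (h/6)·(k1 + 2k2 + 2k3 + k4).
t=0.000000, p=-1.950000:
  k1 = f(0.000000, -1.950000) = -1.503500
  k2 = f(0.070000, -2.055245) = -1.449086
  k3 = f(0.070000, -2.051436) = -1.451638
  k4 = f(0.140000, -2.153229) = -1.399536
  p ← -1.950000 + (0.14/6)·(k1 + 2k2 + 2k3 + k4) = -2.153105
t=0.140000, p=-2.153105:
  k1 = f(0.140000, -2.153105) = -1.399620
  k2 = f(0.210000, -2.251078) = -1.350078
  k3 = f(0.210000, -2.247610) = -1.352401
  k4 = f(0.280000, -2.342441) = -1.304965
  p ← -2.153105 + (0.14/6)·(k1 + 2k2 + 2k3 + k4) = -2.342327
p(0.28) ≈ -2.3423

-2.3423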